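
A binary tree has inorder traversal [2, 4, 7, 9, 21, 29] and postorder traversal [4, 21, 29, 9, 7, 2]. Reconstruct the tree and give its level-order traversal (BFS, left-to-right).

Inorder:   [2, 4, 7, 9, 21, 29]
Postorder: [4, 21, 29, 9, 7, 2]
Algorithm: postorder visits root last, so walk postorder right-to-left;
each value is the root of the current inorder slice — split it at that
value, recurse on the right subtree first, then the left.
Recursive splits:
  root=2; inorder splits into left=[], right=[4, 7, 9, 21, 29]
  root=7; inorder splits into left=[4], right=[9, 21, 29]
  root=9; inorder splits into left=[], right=[21, 29]
  root=29; inorder splits into left=[21], right=[]
  root=21; inorder splits into left=[], right=[]
  root=4; inorder splits into left=[], right=[]
Reconstructed level-order: [2, 7, 4, 9, 29, 21]


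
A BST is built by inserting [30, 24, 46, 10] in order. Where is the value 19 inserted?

Starting tree (level order): [30, 24, 46, 10]
Insertion path: 30 -> 24 -> 10
Result: insert 19 as right child of 10
Final tree (level order): [30, 24, 46, 10, None, None, None, None, 19]


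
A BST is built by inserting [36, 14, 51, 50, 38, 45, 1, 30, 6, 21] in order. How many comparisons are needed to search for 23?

Search path for 23: 36 -> 14 -> 30 -> 21
Found: False
Comparisons: 4


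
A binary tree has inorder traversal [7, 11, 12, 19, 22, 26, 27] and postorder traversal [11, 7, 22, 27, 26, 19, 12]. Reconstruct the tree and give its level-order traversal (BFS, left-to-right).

Inorder:   [7, 11, 12, 19, 22, 26, 27]
Postorder: [11, 7, 22, 27, 26, 19, 12]
Algorithm: postorder visits root last, so walk postorder right-to-left;
each value is the root of the current inorder slice — split it at that
value, recurse on the right subtree first, then the left.
Recursive splits:
  root=12; inorder splits into left=[7, 11], right=[19, 22, 26, 27]
  root=19; inorder splits into left=[], right=[22, 26, 27]
  root=26; inorder splits into left=[22], right=[27]
  root=27; inorder splits into left=[], right=[]
  root=22; inorder splits into left=[], right=[]
  root=7; inorder splits into left=[], right=[11]
  root=11; inorder splits into left=[], right=[]
Reconstructed level-order: [12, 7, 19, 11, 26, 22, 27]


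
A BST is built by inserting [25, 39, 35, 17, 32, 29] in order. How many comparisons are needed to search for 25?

Search path for 25: 25
Found: True
Comparisons: 1


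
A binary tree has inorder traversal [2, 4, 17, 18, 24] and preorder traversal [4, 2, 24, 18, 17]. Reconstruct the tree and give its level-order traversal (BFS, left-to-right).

Inorder:  [2, 4, 17, 18, 24]
Preorder: [4, 2, 24, 18, 17]
Algorithm: preorder visits root first, so consume preorder in order;
for each root, split the current inorder slice at that value into
left-subtree inorder and right-subtree inorder, then recurse.
Recursive splits:
  root=4; inorder splits into left=[2], right=[17, 18, 24]
  root=2; inorder splits into left=[], right=[]
  root=24; inorder splits into left=[17, 18], right=[]
  root=18; inorder splits into left=[17], right=[]
  root=17; inorder splits into left=[], right=[]
Reconstructed level-order: [4, 2, 24, 18, 17]


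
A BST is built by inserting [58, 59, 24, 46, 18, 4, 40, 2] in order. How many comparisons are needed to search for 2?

Search path for 2: 58 -> 24 -> 18 -> 4 -> 2
Found: True
Comparisons: 5


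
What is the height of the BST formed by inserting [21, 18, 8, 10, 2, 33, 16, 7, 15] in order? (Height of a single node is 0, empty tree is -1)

Insertion order: [21, 18, 8, 10, 2, 33, 16, 7, 15]
Tree (level-order array): [21, 18, 33, 8, None, None, None, 2, 10, None, 7, None, 16, None, None, 15]
Compute height bottom-up (empty subtree = -1):
  height(7) = 1 + max(-1, -1) = 0
  height(2) = 1 + max(-1, 0) = 1
  height(15) = 1 + max(-1, -1) = 0
  height(16) = 1 + max(0, -1) = 1
  height(10) = 1 + max(-1, 1) = 2
  height(8) = 1 + max(1, 2) = 3
  height(18) = 1 + max(3, -1) = 4
  height(33) = 1 + max(-1, -1) = 0
  height(21) = 1 + max(4, 0) = 5
Height = 5


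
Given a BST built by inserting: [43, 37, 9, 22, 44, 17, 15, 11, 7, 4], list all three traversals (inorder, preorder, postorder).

Tree insertion order: [43, 37, 9, 22, 44, 17, 15, 11, 7, 4]
Tree (level-order array): [43, 37, 44, 9, None, None, None, 7, 22, 4, None, 17, None, None, None, 15, None, 11]
Inorder (L, root, R): [4, 7, 9, 11, 15, 17, 22, 37, 43, 44]
Preorder (root, L, R): [43, 37, 9, 7, 4, 22, 17, 15, 11, 44]
Postorder (L, R, root): [4, 7, 11, 15, 17, 22, 9, 37, 44, 43]


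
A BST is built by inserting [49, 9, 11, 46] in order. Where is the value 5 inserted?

Starting tree (level order): [49, 9, None, None, 11, None, 46]
Insertion path: 49 -> 9
Result: insert 5 as left child of 9
Final tree (level order): [49, 9, None, 5, 11, None, None, None, 46]


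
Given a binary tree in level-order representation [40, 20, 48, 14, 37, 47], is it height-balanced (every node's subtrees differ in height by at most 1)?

Tree (level-order array): [40, 20, 48, 14, 37, 47]
Definition: a tree is height-balanced if, at every node, |h(left) - h(right)| <= 1 (empty subtree has height -1).
Bottom-up per-node check:
  node 14: h_left=-1, h_right=-1, diff=0 [OK], height=0
  node 37: h_left=-1, h_right=-1, diff=0 [OK], height=0
  node 20: h_left=0, h_right=0, diff=0 [OK], height=1
  node 47: h_left=-1, h_right=-1, diff=0 [OK], height=0
  node 48: h_left=0, h_right=-1, diff=1 [OK], height=1
  node 40: h_left=1, h_right=1, diff=0 [OK], height=2
All nodes satisfy the balance condition.
Result: Balanced


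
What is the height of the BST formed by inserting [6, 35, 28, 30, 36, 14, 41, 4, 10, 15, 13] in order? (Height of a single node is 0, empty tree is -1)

Insertion order: [6, 35, 28, 30, 36, 14, 41, 4, 10, 15, 13]
Tree (level-order array): [6, 4, 35, None, None, 28, 36, 14, 30, None, 41, 10, 15, None, None, None, None, None, 13]
Compute height bottom-up (empty subtree = -1):
  height(4) = 1 + max(-1, -1) = 0
  height(13) = 1 + max(-1, -1) = 0
  height(10) = 1 + max(-1, 0) = 1
  height(15) = 1 + max(-1, -1) = 0
  height(14) = 1 + max(1, 0) = 2
  height(30) = 1 + max(-1, -1) = 0
  height(28) = 1 + max(2, 0) = 3
  height(41) = 1 + max(-1, -1) = 0
  height(36) = 1 + max(-1, 0) = 1
  height(35) = 1 + max(3, 1) = 4
  height(6) = 1 + max(0, 4) = 5
Height = 5


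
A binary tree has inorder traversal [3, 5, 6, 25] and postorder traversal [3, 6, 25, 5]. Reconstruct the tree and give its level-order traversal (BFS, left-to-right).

Inorder:   [3, 5, 6, 25]
Postorder: [3, 6, 25, 5]
Algorithm: postorder visits root last, so walk postorder right-to-left;
each value is the root of the current inorder slice — split it at that
value, recurse on the right subtree first, then the left.
Recursive splits:
  root=5; inorder splits into left=[3], right=[6, 25]
  root=25; inorder splits into left=[6], right=[]
  root=6; inorder splits into left=[], right=[]
  root=3; inorder splits into left=[], right=[]
Reconstructed level-order: [5, 3, 25, 6]


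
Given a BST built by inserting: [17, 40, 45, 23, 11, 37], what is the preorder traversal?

Tree insertion order: [17, 40, 45, 23, 11, 37]
Tree (level-order array): [17, 11, 40, None, None, 23, 45, None, 37]
Preorder traversal: [17, 11, 40, 23, 37, 45]


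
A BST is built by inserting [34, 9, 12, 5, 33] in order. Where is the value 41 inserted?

Starting tree (level order): [34, 9, None, 5, 12, None, None, None, 33]
Insertion path: 34
Result: insert 41 as right child of 34
Final tree (level order): [34, 9, 41, 5, 12, None, None, None, None, None, 33]


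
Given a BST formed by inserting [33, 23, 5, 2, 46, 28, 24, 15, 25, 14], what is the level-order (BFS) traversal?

Tree insertion order: [33, 23, 5, 2, 46, 28, 24, 15, 25, 14]
Tree (level-order array): [33, 23, 46, 5, 28, None, None, 2, 15, 24, None, None, None, 14, None, None, 25]
BFS from the root, enqueuing left then right child of each popped node:
  queue [33] -> pop 33, enqueue [23, 46], visited so far: [33]
  queue [23, 46] -> pop 23, enqueue [5, 28], visited so far: [33, 23]
  queue [46, 5, 28] -> pop 46, enqueue [none], visited so far: [33, 23, 46]
  queue [5, 28] -> pop 5, enqueue [2, 15], visited so far: [33, 23, 46, 5]
  queue [28, 2, 15] -> pop 28, enqueue [24], visited so far: [33, 23, 46, 5, 28]
  queue [2, 15, 24] -> pop 2, enqueue [none], visited so far: [33, 23, 46, 5, 28, 2]
  queue [15, 24] -> pop 15, enqueue [14], visited so far: [33, 23, 46, 5, 28, 2, 15]
  queue [24, 14] -> pop 24, enqueue [25], visited so far: [33, 23, 46, 5, 28, 2, 15, 24]
  queue [14, 25] -> pop 14, enqueue [none], visited so far: [33, 23, 46, 5, 28, 2, 15, 24, 14]
  queue [25] -> pop 25, enqueue [none], visited so far: [33, 23, 46, 5, 28, 2, 15, 24, 14, 25]
Result: [33, 23, 46, 5, 28, 2, 15, 24, 14, 25]


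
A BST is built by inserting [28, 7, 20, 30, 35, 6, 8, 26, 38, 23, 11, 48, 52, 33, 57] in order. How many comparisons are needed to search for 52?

Search path for 52: 28 -> 30 -> 35 -> 38 -> 48 -> 52
Found: True
Comparisons: 6


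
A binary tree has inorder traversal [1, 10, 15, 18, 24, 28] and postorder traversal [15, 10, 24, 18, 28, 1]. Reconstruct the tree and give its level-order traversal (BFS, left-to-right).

Inorder:   [1, 10, 15, 18, 24, 28]
Postorder: [15, 10, 24, 18, 28, 1]
Algorithm: postorder visits root last, so walk postorder right-to-left;
each value is the root of the current inorder slice — split it at that
value, recurse on the right subtree first, then the left.
Recursive splits:
  root=1; inorder splits into left=[], right=[10, 15, 18, 24, 28]
  root=28; inorder splits into left=[10, 15, 18, 24], right=[]
  root=18; inorder splits into left=[10, 15], right=[24]
  root=24; inorder splits into left=[], right=[]
  root=10; inorder splits into left=[], right=[15]
  root=15; inorder splits into left=[], right=[]
Reconstructed level-order: [1, 28, 18, 10, 24, 15]


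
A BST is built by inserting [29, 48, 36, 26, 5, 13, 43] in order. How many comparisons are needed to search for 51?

Search path for 51: 29 -> 48
Found: False
Comparisons: 2


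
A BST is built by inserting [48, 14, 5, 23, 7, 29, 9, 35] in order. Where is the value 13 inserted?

Starting tree (level order): [48, 14, None, 5, 23, None, 7, None, 29, None, 9, None, 35]
Insertion path: 48 -> 14 -> 5 -> 7 -> 9
Result: insert 13 as right child of 9
Final tree (level order): [48, 14, None, 5, 23, None, 7, None, 29, None, 9, None, 35, None, 13]


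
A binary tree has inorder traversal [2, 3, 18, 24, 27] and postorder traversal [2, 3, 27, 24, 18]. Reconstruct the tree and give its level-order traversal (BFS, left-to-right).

Inorder:   [2, 3, 18, 24, 27]
Postorder: [2, 3, 27, 24, 18]
Algorithm: postorder visits root last, so walk postorder right-to-left;
each value is the root of the current inorder slice — split it at that
value, recurse on the right subtree first, then the left.
Recursive splits:
  root=18; inorder splits into left=[2, 3], right=[24, 27]
  root=24; inorder splits into left=[], right=[27]
  root=27; inorder splits into left=[], right=[]
  root=3; inorder splits into left=[2], right=[]
  root=2; inorder splits into left=[], right=[]
Reconstructed level-order: [18, 3, 24, 2, 27]


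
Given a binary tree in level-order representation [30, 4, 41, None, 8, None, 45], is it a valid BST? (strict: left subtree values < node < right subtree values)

Level-order array: [30, 4, 41, None, 8, None, 45]
Validate using subtree bounds (lo, hi): at each node, require lo < value < hi,
then recurse left with hi=value and right with lo=value.
Preorder trace (stopping at first violation):
  at node 30 with bounds (-inf, +inf): OK
  at node 4 with bounds (-inf, 30): OK
  at node 8 with bounds (4, 30): OK
  at node 41 with bounds (30, +inf): OK
  at node 45 with bounds (41, +inf): OK
No violation found at any node.
Result: Valid BST


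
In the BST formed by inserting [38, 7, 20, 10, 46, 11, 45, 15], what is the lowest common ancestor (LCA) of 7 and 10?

Tree insertion order: [38, 7, 20, 10, 46, 11, 45, 15]
Tree (level-order array): [38, 7, 46, None, 20, 45, None, 10, None, None, None, None, 11, None, 15]
In a BST, the LCA of p=7, q=10 is the first node v on the
root-to-leaf path with p <= v <= q (go left if both < v, right if both > v).
Walk from root:
  at 38: both 7 and 10 < 38, go left
  at 7: 7 <= 7 <= 10, this is the LCA
LCA = 7


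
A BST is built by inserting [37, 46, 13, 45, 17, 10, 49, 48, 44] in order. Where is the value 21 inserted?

Starting tree (level order): [37, 13, 46, 10, 17, 45, 49, None, None, None, None, 44, None, 48]
Insertion path: 37 -> 13 -> 17
Result: insert 21 as right child of 17
Final tree (level order): [37, 13, 46, 10, 17, 45, 49, None, None, None, 21, 44, None, 48]


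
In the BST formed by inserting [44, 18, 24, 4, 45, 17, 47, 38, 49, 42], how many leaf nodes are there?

Tree built from: [44, 18, 24, 4, 45, 17, 47, 38, 49, 42]
Tree (level-order array): [44, 18, 45, 4, 24, None, 47, None, 17, None, 38, None, 49, None, None, None, 42]
Rule: A leaf has 0 children.
Per-node child counts:
  node 44: 2 child(ren)
  node 18: 2 child(ren)
  node 4: 1 child(ren)
  node 17: 0 child(ren)
  node 24: 1 child(ren)
  node 38: 1 child(ren)
  node 42: 0 child(ren)
  node 45: 1 child(ren)
  node 47: 1 child(ren)
  node 49: 0 child(ren)
Matching nodes: [17, 42, 49]
Count of leaf nodes: 3


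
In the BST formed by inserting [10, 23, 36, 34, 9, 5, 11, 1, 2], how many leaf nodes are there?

Tree built from: [10, 23, 36, 34, 9, 5, 11, 1, 2]
Tree (level-order array): [10, 9, 23, 5, None, 11, 36, 1, None, None, None, 34, None, None, 2]
Rule: A leaf has 0 children.
Per-node child counts:
  node 10: 2 child(ren)
  node 9: 1 child(ren)
  node 5: 1 child(ren)
  node 1: 1 child(ren)
  node 2: 0 child(ren)
  node 23: 2 child(ren)
  node 11: 0 child(ren)
  node 36: 1 child(ren)
  node 34: 0 child(ren)
Matching nodes: [2, 11, 34]
Count of leaf nodes: 3


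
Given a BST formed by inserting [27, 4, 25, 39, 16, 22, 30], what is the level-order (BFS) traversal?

Tree insertion order: [27, 4, 25, 39, 16, 22, 30]
Tree (level-order array): [27, 4, 39, None, 25, 30, None, 16, None, None, None, None, 22]
BFS from the root, enqueuing left then right child of each popped node:
  queue [27] -> pop 27, enqueue [4, 39], visited so far: [27]
  queue [4, 39] -> pop 4, enqueue [25], visited so far: [27, 4]
  queue [39, 25] -> pop 39, enqueue [30], visited so far: [27, 4, 39]
  queue [25, 30] -> pop 25, enqueue [16], visited so far: [27, 4, 39, 25]
  queue [30, 16] -> pop 30, enqueue [none], visited so far: [27, 4, 39, 25, 30]
  queue [16] -> pop 16, enqueue [22], visited so far: [27, 4, 39, 25, 30, 16]
  queue [22] -> pop 22, enqueue [none], visited so far: [27, 4, 39, 25, 30, 16, 22]
Result: [27, 4, 39, 25, 30, 16, 22]


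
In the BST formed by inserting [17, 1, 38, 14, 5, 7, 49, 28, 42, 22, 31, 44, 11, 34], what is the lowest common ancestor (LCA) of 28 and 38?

Tree insertion order: [17, 1, 38, 14, 5, 7, 49, 28, 42, 22, 31, 44, 11, 34]
Tree (level-order array): [17, 1, 38, None, 14, 28, 49, 5, None, 22, 31, 42, None, None, 7, None, None, None, 34, None, 44, None, 11]
In a BST, the LCA of p=28, q=38 is the first node v on the
root-to-leaf path with p <= v <= q (go left if both < v, right if both > v).
Walk from root:
  at 17: both 28 and 38 > 17, go right
  at 38: 28 <= 38 <= 38, this is the LCA
LCA = 38


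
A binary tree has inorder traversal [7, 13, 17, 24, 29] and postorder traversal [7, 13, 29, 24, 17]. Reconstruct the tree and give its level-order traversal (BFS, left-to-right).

Inorder:   [7, 13, 17, 24, 29]
Postorder: [7, 13, 29, 24, 17]
Algorithm: postorder visits root last, so walk postorder right-to-left;
each value is the root of the current inorder slice — split it at that
value, recurse on the right subtree first, then the left.
Recursive splits:
  root=17; inorder splits into left=[7, 13], right=[24, 29]
  root=24; inorder splits into left=[], right=[29]
  root=29; inorder splits into left=[], right=[]
  root=13; inorder splits into left=[7], right=[]
  root=7; inorder splits into left=[], right=[]
Reconstructed level-order: [17, 13, 24, 7, 29]


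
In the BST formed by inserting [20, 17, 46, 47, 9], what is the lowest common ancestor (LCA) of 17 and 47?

Tree insertion order: [20, 17, 46, 47, 9]
Tree (level-order array): [20, 17, 46, 9, None, None, 47]
In a BST, the LCA of p=17, q=47 is the first node v on the
root-to-leaf path with p <= v <= q (go left if both < v, right if both > v).
Walk from root:
  at 20: 17 <= 20 <= 47, this is the LCA
LCA = 20


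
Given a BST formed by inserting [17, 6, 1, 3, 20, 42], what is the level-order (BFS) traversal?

Tree insertion order: [17, 6, 1, 3, 20, 42]
Tree (level-order array): [17, 6, 20, 1, None, None, 42, None, 3]
BFS from the root, enqueuing left then right child of each popped node:
  queue [17] -> pop 17, enqueue [6, 20], visited so far: [17]
  queue [6, 20] -> pop 6, enqueue [1], visited so far: [17, 6]
  queue [20, 1] -> pop 20, enqueue [42], visited so far: [17, 6, 20]
  queue [1, 42] -> pop 1, enqueue [3], visited so far: [17, 6, 20, 1]
  queue [42, 3] -> pop 42, enqueue [none], visited so far: [17, 6, 20, 1, 42]
  queue [3] -> pop 3, enqueue [none], visited so far: [17, 6, 20, 1, 42, 3]
Result: [17, 6, 20, 1, 42, 3]


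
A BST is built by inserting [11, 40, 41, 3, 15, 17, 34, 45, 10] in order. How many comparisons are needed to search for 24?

Search path for 24: 11 -> 40 -> 15 -> 17 -> 34
Found: False
Comparisons: 5


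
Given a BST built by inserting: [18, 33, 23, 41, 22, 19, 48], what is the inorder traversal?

Tree insertion order: [18, 33, 23, 41, 22, 19, 48]
Tree (level-order array): [18, None, 33, 23, 41, 22, None, None, 48, 19]
Inorder traversal: [18, 19, 22, 23, 33, 41, 48]


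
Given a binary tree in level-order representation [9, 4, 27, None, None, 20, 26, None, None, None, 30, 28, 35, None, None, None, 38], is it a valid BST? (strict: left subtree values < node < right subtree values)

Level-order array: [9, 4, 27, None, None, 20, 26, None, None, None, 30, 28, 35, None, None, None, 38]
Validate using subtree bounds (lo, hi): at each node, require lo < value < hi,
then recurse left with hi=value and right with lo=value.
Preorder trace (stopping at first violation):
  at node 9 with bounds (-inf, +inf): OK
  at node 4 with bounds (-inf, 9): OK
  at node 27 with bounds (9, +inf): OK
  at node 20 with bounds (9, 27): OK
  at node 26 with bounds (27, +inf): VIOLATION
Node 26 violates its bound: not (27 < 26 < +inf).
Result: Not a valid BST


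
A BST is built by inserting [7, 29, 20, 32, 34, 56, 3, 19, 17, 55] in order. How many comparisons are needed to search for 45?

Search path for 45: 7 -> 29 -> 32 -> 34 -> 56 -> 55
Found: False
Comparisons: 6


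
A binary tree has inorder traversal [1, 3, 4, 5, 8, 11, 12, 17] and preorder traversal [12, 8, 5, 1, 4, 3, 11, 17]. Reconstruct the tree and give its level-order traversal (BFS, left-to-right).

Inorder:  [1, 3, 4, 5, 8, 11, 12, 17]
Preorder: [12, 8, 5, 1, 4, 3, 11, 17]
Algorithm: preorder visits root first, so consume preorder in order;
for each root, split the current inorder slice at that value into
left-subtree inorder and right-subtree inorder, then recurse.
Recursive splits:
  root=12; inorder splits into left=[1, 3, 4, 5, 8, 11], right=[17]
  root=8; inorder splits into left=[1, 3, 4, 5], right=[11]
  root=5; inorder splits into left=[1, 3, 4], right=[]
  root=1; inorder splits into left=[], right=[3, 4]
  root=4; inorder splits into left=[3], right=[]
  root=3; inorder splits into left=[], right=[]
  root=11; inorder splits into left=[], right=[]
  root=17; inorder splits into left=[], right=[]
Reconstructed level-order: [12, 8, 17, 5, 11, 1, 4, 3]


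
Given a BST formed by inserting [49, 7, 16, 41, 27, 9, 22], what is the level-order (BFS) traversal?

Tree insertion order: [49, 7, 16, 41, 27, 9, 22]
Tree (level-order array): [49, 7, None, None, 16, 9, 41, None, None, 27, None, 22]
BFS from the root, enqueuing left then right child of each popped node:
  queue [49] -> pop 49, enqueue [7], visited so far: [49]
  queue [7] -> pop 7, enqueue [16], visited so far: [49, 7]
  queue [16] -> pop 16, enqueue [9, 41], visited so far: [49, 7, 16]
  queue [9, 41] -> pop 9, enqueue [none], visited so far: [49, 7, 16, 9]
  queue [41] -> pop 41, enqueue [27], visited so far: [49, 7, 16, 9, 41]
  queue [27] -> pop 27, enqueue [22], visited so far: [49, 7, 16, 9, 41, 27]
  queue [22] -> pop 22, enqueue [none], visited so far: [49, 7, 16, 9, 41, 27, 22]
Result: [49, 7, 16, 9, 41, 27, 22]


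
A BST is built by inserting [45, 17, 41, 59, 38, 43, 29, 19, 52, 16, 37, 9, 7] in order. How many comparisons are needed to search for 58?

Search path for 58: 45 -> 59 -> 52
Found: False
Comparisons: 3


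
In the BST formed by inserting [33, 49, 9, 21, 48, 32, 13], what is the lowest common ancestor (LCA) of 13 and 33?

Tree insertion order: [33, 49, 9, 21, 48, 32, 13]
Tree (level-order array): [33, 9, 49, None, 21, 48, None, 13, 32]
In a BST, the LCA of p=13, q=33 is the first node v on the
root-to-leaf path with p <= v <= q (go left if both < v, right if both > v).
Walk from root:
  at 33: 13 <= 33 <= 33, this is the LCA
LCA = 33


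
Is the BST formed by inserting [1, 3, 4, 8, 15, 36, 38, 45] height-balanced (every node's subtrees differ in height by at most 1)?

Tree (level-order array): [1, None, 3, None, 4, None, 8, None, 15, None, 36, None, 38, None, 45]
Definition: a tree is height-balanced if, at every node, |h(left) - h(right)| <= 1 (empty subtree has height -1).
Bottom-up per-node check:
  node 45: h_left=-1, h_right=-1, diff=0 [OK], height=0
  node 38: h_left=-1, h_right=0, diff=1 [OK], height=1
  node 36: h_left=-1, h_right=1, diff=2 [FAIL (|-1-1|=2 > 1)], height=2
  node 15: h_left=-1, h_right=2, diff=3 [FAIL (|-1-2|=3 > 1)], height=3
  node 8: h_left=-1, h_right=3, diff=4 [FAIL (|-1-3|=4 > 1)], height=4
  node 4: h_left=-1, h_right=4, diff=5 [FAIL (|-1-4|=5 > 1)], height=5
  node 3: h_left=-1, h_right=5, diff=6 [FAIL (|-1-5|=6 > 1)], height=6
  node 1: h_left=-1, h_right=6, diff=7 [FAIL (|-1-6|=7 > 1)], height=7
Node 36 violates the condition: |-1 - 1| = 2 > 1.
Result: Not balanced


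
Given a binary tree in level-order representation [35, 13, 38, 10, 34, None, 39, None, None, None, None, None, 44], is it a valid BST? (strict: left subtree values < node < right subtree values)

Level-order array: [35, 13, 38, 10, 34, None, 39, None, None, None, None, None, 44]
Validate using subtree bounds (lo, hi): at each node, require lo < value < hi,
then recurse left with hi=value and right with lo=value.
Preorder trace (stopping at first violation):
  at node 35 with bounds (-inf, +inf): OK
  at node 13 with bounds (-inf, 35): OK
  at node 10 with bounds (-inf, 13): OK
  at node 34 with bounds (13, 35): OK
  at node 38 with bounds (35, +inf): OK
  at node 39 with bounds (38, +inf): OK
  at node 44 with bounds (39, +inf): OK
No violation found at any node.
Result: Valid BST


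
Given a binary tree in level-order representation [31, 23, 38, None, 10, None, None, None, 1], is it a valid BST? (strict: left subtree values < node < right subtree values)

Level-order array: [31, 23, 38, None, 10, None, None, None, 1]
Validate using subtree bounds (lo, hi): at each node, require lo < value < hi,
then recurse left with hi=value and right with lo=value.
Preorder trace (stopping at first violation):
  at node 31 with bounds (-inf, +inf): OK
  at node 23 with bounds (-inf, 31): OK
  at node 10 with bounds (23, 31): VIOLATION
Node 10 violates its bound: not (23 < 10 < 31).
Result: Not a valid BST


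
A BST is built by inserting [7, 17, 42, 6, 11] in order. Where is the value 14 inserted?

Starting tree (level order): [7, 6, 17, None, None, 11, 42]
Insertion path: 7 -> 17 -> 11
Result: insert 14 as right child of 11
Final tree (level order): [7, 6, 17, None, None, 11, 42, None, 14]


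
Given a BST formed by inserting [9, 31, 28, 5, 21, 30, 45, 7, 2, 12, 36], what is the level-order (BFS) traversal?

Tree insertion order: [9, 31, 28, 5, 21, 30, 45, 7, 2, 12, 36]
Tree (level-order array): [9, 5, 31, 2, 7, 28, 45, None, None, None, None, 21, 30, 36, None, 12]
BFS from the root, enqueuing left then right child of each popped node:
  queue [9] -> pop 9, enqueue [5, 31], visited so far: [9]
  queue [5, 31] -> pop 5, enqueue [2, 7], visited so far: [9, 5]
  queue [31, 2, 7] -> pop 31, enqueue [28, 45], visited so far: [9, 5, 31]
  queue [2, 7, 28, 45] -> pop 2, enqueue [none], visited so far: [9, 5, 31, 2]
  queue [7, 28, 45] -> pop 7, enqueue [none], visited so far: [9, 5, 31, 2, 7]
  queue [28, 45] -> pop 28, enqueue [21, 30], visited so far: [9, 5, 31, 2, 7, 28]
  queue [45, 21, 30] -> pop 45, enqueue [36], visited so far: [9, 5, 31, 2, 7, 28, 45]
  queue [21, 30, 36] -> pop 21, enqueue [12], visited so far: [9, 5, 31, 2, 7, 28, 45, 21]
  queue [30, 36, 12] -> pop 30, enqueue [none], visited so far: [9, 5, 31, 2, 7, 28, 45, 21, 30]
  queue [36, 12] -> pop 36, enqueue [none], visited so far: [9, 5, 31, 2, 7, 28, 45, 21, 30, 36]
  queue [12] -> pop 12, enqueue [none], visited so far: [9, 5, 31, 2, 7, 28, 45, 21, 30, 36, 12]
Result: [9, 5, 31, 2, 7, 28, 45, 21, 30, 36, 12]


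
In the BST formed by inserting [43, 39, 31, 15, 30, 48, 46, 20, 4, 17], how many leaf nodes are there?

Tree built from: [43, 39, 31, 15, 30, 48, 46, 20, 4, 17]
Tree (level-order array): [43, 39, 48, 31, None, 46, None, 15, None, None, None, 4, 30, None, None, 20, None, 17]
Rule: A leaf has 0 children.
Per-node child counts:
  node 43: 2 child(ren)
  node 39: 1 child(ren)
  node 31: 1 child(ren)
  node 15: 2 child(ren)
  node 4: 0 child(ren)
  node 30: 1 child(ren)
  node 20: 1 child(ren)
  node 17: 0 child(ren)
  node 48: 1 child(ren)
  node 46: 0 child(ren)
Matching nodes: [4, 17, 46]
Count of leaf nodes: 3


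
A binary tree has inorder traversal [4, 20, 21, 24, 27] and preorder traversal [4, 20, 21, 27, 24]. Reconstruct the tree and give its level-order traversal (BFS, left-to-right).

Inorder:  [4, 20, 21, 24, 27]
Preorder: [4, 20, 21, 27, 24]
Algorithm: preorder visits root first, so consume preorder in order;
for each root, split the current inorder slice at that value into
left-subtree inorder and right-subtree inorder, then recurse.
Recursive splits:
  root=4; inorder splits into left=[], right=[20, 21, 24, 27]
  root=20; inorder splits into left=[], right=[21, 24, 27]
  root=21; inorder splits into left=[], right=[24, 27]
  root=27; inorder splits into left=[24], right=[]
  root=24; inorder splits into left=[], right=[]
Reconstructed level-order: [4, 20, 21, 27, 24]


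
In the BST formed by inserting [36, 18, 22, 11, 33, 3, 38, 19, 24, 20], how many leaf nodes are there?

Tree built from: [36, 18, 22, 11, 33, 3, 38, 19, 24, 20]
Tree (level-order array): [36, 18, 38, 11, 22, None, None, 3, None, 19, 33, None, None, None, 20, 24]
Rule: A leaf has 0 children.
Per-node child counts:
  node 36: 2 child(ren)
  node 18: 2 child(ren)
  node 11: 1 child(ren)
  node 3: 0 child(ren)
  node 22: 2 child(ren)
  node 19: 1 child(ren)
  node 20: 0 child(ren)
  node 33: 1 child(ren)
  node 24: 0 child(ren)
  node 38: 0 child(ren)
Matching nodes: [3, 20, 24, 38]
Count of leaf nodes: 4


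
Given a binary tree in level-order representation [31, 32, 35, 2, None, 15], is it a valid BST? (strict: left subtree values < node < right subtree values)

Level-order array: [31, 32, 35, 2, None, 15]
Validate using subtree bounds (lo, hi): at each node, require lo < value < hi,
then recurse left with hi=value and right with lo=value.
Preorder trace (stopping at first violation):
  at node 31 with bounds (-inf, +inf): OK
  at node 32 with bounds (-inf, 31): VIOLATION
Node 32 violates its bound: not (-inf < 32 < 31).
Result: Not a valid BST


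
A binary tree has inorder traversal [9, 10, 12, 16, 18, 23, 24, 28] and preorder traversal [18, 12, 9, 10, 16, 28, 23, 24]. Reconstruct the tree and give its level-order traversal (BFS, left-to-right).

Inorder:  [9, 10, 12, 16, 18, 23, 24, 28]
Preorder: [18, 12, 9, 10, 16, 28, 23, 24]
Algorithm: preorder visits root first, so consume preorder in order;
for each root, split the current inorder slice at that value into
left-subtree inorder and right-subtree inorder, then recurse.
Recursive splits:
  root=18; inorder splits into left=[9, 10, 12, 16], right=[23, 24, 28]
  root=12; inorder splits into left=[9, 10], right=[16]
  root=9; inorder splits into left=[], right=[10]
  root=10; inorder splits into left=[], right=[]
  root=16; inorder splits into left=[], right=[]
  root=28; inorder splits into left=[23, 24], right=[]
  root=23; inorder splits into left=[], right=[24]
  root=24; inorder splits into left=[], right=[]
Reconstructed level-order: [18, 12, 28, 9, 16, 23, 10, 24]


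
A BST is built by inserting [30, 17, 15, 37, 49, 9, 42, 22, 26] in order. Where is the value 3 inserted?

Starting tree (level order): [30, 17, 37, 15, 22, None, 49, 9, None, None, 26, 42]
Insertion path: 30 -> 17 -> 15 -> 9
Result: insert 3 as left child of 9
Final tree (level order): [30, 17, 37, 15, 22, None, 49, 9, None, None, 26, 42, None, 3]


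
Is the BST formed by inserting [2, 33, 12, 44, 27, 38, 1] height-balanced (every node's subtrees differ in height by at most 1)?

Tree (level-order array): [2, 1, 33, None, None, 12, 44, None, 27, 38]
Definition: a tree is height-balanced if, at every node, |h(left) - h(right)| <= 1 (empty subtree has height -1).
Bottom-up per-node check:
  node 1: h_left=-1, h_right=-1, diff=0 [OK], height=0
  node 27: h_left=-1, h_right=-1, diff=0 [OK], height=0
  node 12: h_left=-1, h_right=0, diff=1 [OK], height=1
  node 38: h_left=-1, h_right=-1, diff=0 [OK], height=0
  node 44: h_left=0, h_right=-1, diff=1 [OK], height=1
  node 33: h_left=1, h_right=1, diff=0 [OK], height=2
  node 2: h_left=0, h_right=2, diff=2 [FAIL (|0-2|=2 > 1)], height=3
Node 2 violates the condition: |0 - 2| = 2 > 1.
Result: Not balanced


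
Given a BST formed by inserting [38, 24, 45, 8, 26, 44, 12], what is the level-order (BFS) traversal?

Tree insertion order: [38, 24, 45, 8, 26, 44, 12]
Tree (level-order array): [38, 24, 45, 8, 26, 44, None, None, 12]
BFS from the root, enqueuing left then right child of each popped node:
  queue [38] -> pop 38, enqueue [24, 45], visited so far: [38]
  queue [24, 45] -> pop 24, enqueue [8, 26], visited so far: [38, 24]
  queue [45, 8, 26] -> pop 45, enqueue [44], visited so far: [38, 24, 45]
  queue [8, 26, 44] -> pop 8, enqueue [12], visited so far: [38, 24, 45, 8]
  queue [26, 44, 12] -> pop 26, enqueue [none], visited so far: [38, 24, 45, 8, 26]
  queue [44, 12] -> pop 44, enqueue [none], visited so far: [38, 24, 45, 8, 26, 44]
  queue [12] -> pop 12, enqueue [none], visited so far: [38, 24, 45, 8, 26, 44, 12]
Result: [38, 24, 45, 8, 26, 44, 12]


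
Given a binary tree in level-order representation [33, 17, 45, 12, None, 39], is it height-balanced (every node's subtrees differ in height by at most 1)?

Tree (level-order array): [33, 17, 45, 12, None, 39]
Definition: a tree is height-balanced if, at every node, |h(left) - h(right)| <= 1 (empty subtree has height -1).
Bottom-up per-node check:
  node 12: h_left=-1, h_right=-1, diff=0 [OK], height=0
  node 17: h_left=0, h_right=-1, diff=1 [OK], height=1
  node 39: h_left=-1, h_right=-1, diff=0 [OK], height=0
  node 45: h_left=0, h_right=-1, diff=1 [OK], height=1
  node 33: h_left=1, h_right=1, diff=0 [OK], height=2
All nodes satisfy the balance condition.
Result: Balanced


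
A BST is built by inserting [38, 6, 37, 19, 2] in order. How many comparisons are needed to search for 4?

Search path for 4: 38 -> 6 -> 2
Found: False
Comparisons: 3


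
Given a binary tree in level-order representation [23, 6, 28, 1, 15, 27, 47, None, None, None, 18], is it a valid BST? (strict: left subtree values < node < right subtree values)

Level-order array: [23, 6, 28, 1, 15, 27, 47, None, None, None, 18]
Validate using subtree bounds (lo, hi): at each node, require lo < value < hi,
then recurse left with hi=value and right with lo=value.
Preorder trace (stopping at first violation):
  at node 23 with bounds (-inf, +inf): OK
  at node 6 with bounds (-inf, 23): OK
  at node 1 with bounds (-inf, 6): OK
  at node 15 with bounds (6, 23): OK
  at node 18 with bounds (15, 23): OK
  at node 28 with bounds (23, +inf): OK
  at node 27 with bounds (23, 28): OK
  at node 47 with bounds (28, +inf): OK
No violation found at any node.
Result: Valid BST


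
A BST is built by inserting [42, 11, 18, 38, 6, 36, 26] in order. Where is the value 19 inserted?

Starting tree (level order): [42, 11, None, 6, 18, None, None, None, 38, 36, None, 26]
Insertion path: 42 -> 11 -> 18 -> 38 -> 36 -> 26
Result: insert 19 as left child of 26
Final tree (level order): [42, 11, None, 6, 18, None, None, None, 38, 36, None, 26, None, 19]


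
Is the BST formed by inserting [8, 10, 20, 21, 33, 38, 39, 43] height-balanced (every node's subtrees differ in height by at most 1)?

Tree (level-order array): [8, None, 10, None, 20, None, 21, None, 33, None, 38, None, 39, None, 43]
Definition: a tree is height-balanced if, at every node, |h(left) - h(right)| <= 1 (empty subtree has height -1).
Bottom-up per-node check:
  node 43: h_left=-1, h_right=-1, diff=0 [OK], height=0
  node 39: h_left=-1, h_right=0, diff=1 [OK], height=1
  node 38: h_left=-1, h_right=1, diff=2 [FAIL (|-1-1|=2 > 1)], height=2
  node 33: h_left=-1, h_right=2, diff=3 [FAIL (|-1-2|=3 > 1)], height=3
  node 21: h_left=-1, h_right=3, diff=4 [FAIL (|-1-3|=4 > 1)], height=4
  node 20: h_left=-1, h_right=4, diff=5 [FAIL (|-1-4|=5 > 1)], height=5
  node 10: h_left=-1, h_right=5, diff=6 [FAIL (|-1-5|=6 > 1)], height=6
  node 8: h_left=-1, h_right=6, diff=7 [FAIL (|-1-6|=7 > 1)], height=7
Node 38 violates the condition: |-1 - 1| = 2 > 1.
Result: Not balanced


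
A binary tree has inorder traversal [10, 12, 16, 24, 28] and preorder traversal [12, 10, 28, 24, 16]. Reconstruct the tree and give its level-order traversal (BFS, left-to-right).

Inorder:  [10, 12, 16, 24, 28]
Preorder: [12, 10, 28, 24, 16]
Algorithm: preorder visits root first, so consume preorder in order;
for each root, split the current inorder slice at that value into
left-subtree inorder and right-subtree inorder, then recurse.
Recursive splits:
  root=12; inorder splits into left=[10], right=[16, 24, 28]
  root=10; inorder splits into left=[], right=[]
  root=28; inorder splits into left=[16, 24], right=[]
  root=24; inorder splits into left=[16], right=[]
  root=16; inorder splits into left=[], right=[]
Reconstructed level-order: [12, 10, 28, 24, 16]


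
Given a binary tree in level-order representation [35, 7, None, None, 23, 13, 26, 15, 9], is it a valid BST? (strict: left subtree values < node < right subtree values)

Level-order array: [35, 7, None, None, 23, 13, 26, 15, 9]
Validate using subtree bounds (lo, hi): at each node, require lo < value < hi,
then recurse left with hi=value and right with lo=value.
Preorder trace (stopping at first violation):
  at node 35 with bounds (-inf, +inf): OK
  at node 7 with bounds (-inf, 35): OK
  at node 23 with bounds (7, 35): OK
  at node 13 with bounds (7, 23): OK
  at node 15 with bounds (7, 13): VIOLATION
Node 15 violates its bound: not (7 < 15 < 13).
Result: Not a valid BST


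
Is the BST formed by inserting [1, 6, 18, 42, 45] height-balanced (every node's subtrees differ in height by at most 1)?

Tree (level-order array): [1, None, 6, None, 18, None, 42, None, 45]
Definition: a tree is height-balanced if, at every node, |h(left) - h(right)| <= 1 (empty subtree has height -1).
Bottom-up per-node check:
  node 45: h_left=-1, h_right=-1, diff=0 [OK], height=0
  node 42: h_left=-1, h_right=0, diff=1 [OK], height=1
  node 18: h_left=-1, h_right=1, diff=2 [FAIL (|-1-1|=2 > 1)], height=2
  node 6: h_left=-1, h_right=2, diff=3 [FAIL (|-1-2|=3 > 1)], height=3
  node 1: h_left=-1, h_right=3, diff=4 [FAIL (|-1-3|=4 > 1)], height=4
Node 18 violates the condition: |-1 - 1| = 2 > 1.
Result: Not balanced


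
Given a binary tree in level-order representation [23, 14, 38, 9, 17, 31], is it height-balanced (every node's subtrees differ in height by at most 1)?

Tree (level-order array): [23, 14, 38, 9, 17, 31]
Definition: a tree is height-balanced if, at every node, |h(left) - h(right)| <= 1 (empty subtree has height -1).
Bottom-up per-node check:
  node 9: h_left=-1, h_right=-1, diff=0 [OK], height=0
  node 17: h_left=-1, h_right=-1, diff=0 [OK], height=0
  node 14: h_left=0, h_right=0, diff=0 [OK], height=1
  node 31: h_left=-1, h_right=-1, diff=0 [OK], height=0
  node 38: h_left=0, h_right=-1, diff=1 [OK], height=1
  node 23: h_left=1, h_right=1, diff=0 [OK], height=2
All nodes satisfy the balance condition.
Result: Balanced


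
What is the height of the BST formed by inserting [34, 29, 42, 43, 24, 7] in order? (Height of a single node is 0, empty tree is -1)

Insertion order: [34, 29, 42, 43, 24, 7]
Tree (level-order array): [34, 29, 42, 24, None, None, 43, 7]
Compute height bottom-up (empty subtree = -1):
  height(7) = 1 + max(-1, -1) = 0
  height(24) = 1 + max(0, -1) = 1
  height(29) = 1 + max(1, -1) = 2
  height(43) = 1 + max(-1, -1) = 0
  height(42) = 1 + max(-1, 0) = 1
  height(34) = 1 + max(2, 1) = 3
Height = 3


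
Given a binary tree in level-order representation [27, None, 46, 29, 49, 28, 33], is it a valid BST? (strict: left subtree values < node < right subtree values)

Level-order array: [27, None, 46, 29, 49, 28, 33]
Validate using subtree bounds (lo, hi): at each node, require lo < value < hi,
then recurse left with hi=value and right with lo=value.
Preorder trace (stopping at first violation):
  at node 27 with bounds (-inf, +inf): OK
  at node 46 with bounds (27, +inf): OK
  at node 29 with bounds (27, 46): OK
  at node 28 with bounds (27, 29): OK
  at node 33 with bounds (29, 46): OK
  at node 49 with bounds (46, +inf): OK
No violation found at any node.
Result: Valid BST


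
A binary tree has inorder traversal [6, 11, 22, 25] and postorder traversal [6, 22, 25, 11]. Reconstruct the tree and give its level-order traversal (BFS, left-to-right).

Inorder:   [6, 11, 22, 25]
Postorder: [6, 22, 25, 11]
Algorithm: postorder visits root last, so walk postorder right-to-left;
each value is the root of the current inorder slice — split it at that
value, recurse on the right subtree first, then the left.
Recursive splits:
  root=11; inorder splits into left=[6], right=[22, 25]
  root=25; inorder splits into left=[22], right=[]
  root=22; inorder splits into left=[], right=[]
  root=6; inorder splits into left=[], right=[]
Reconstructed level-order: [11, 6, 25, 22]


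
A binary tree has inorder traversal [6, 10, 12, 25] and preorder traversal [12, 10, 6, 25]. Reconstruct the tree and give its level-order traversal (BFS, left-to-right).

Inorder:  [6, 10, 12, 25]
Preorder: [12, 10, 6, 25]
Algorithm: preorder visits root first, so consume preorder in order;
for each root, split the current inorder slice at that value into
left-subtree inorder and right-subtree inorder, then recurse.
Recursive splits:
  root=12; inorder splits into left=[6, 10], right=[25]
  root=10; inorder splits into left=[6], right=[]
  root=6; inorder splits into left=[], right=[]
  root=25; inorder splits into left=[], right=[]
Reconstructed level-order: [12, 10, 25, 6]


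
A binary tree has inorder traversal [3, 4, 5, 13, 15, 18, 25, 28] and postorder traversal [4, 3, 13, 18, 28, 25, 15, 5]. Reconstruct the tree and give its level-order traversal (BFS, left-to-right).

Inorder:   [3, 4, 5, 13, 15, 18, 25, 28]
Postorder: [4, 3, 13, 18, 28, 25, 15, 5]
Algorithm: postorder visits root last, so walk postorder right-to-left;
each value is the root of the current inorder slice — split it at that
value, recurse on the right subtree first, then the left.
Recursive splits:
  root=5; inorder splits into left=[3, 4], right=[13, 15, 18, 25, 28]
  root=15; inorder splits into left=[13], right=[18, 25, 28]
  root=25; inorder splits into left=[18], right=[28]
  root=28; inorder splits into left=[], right=[]
  root=18; inorder splits into left=[], right=[]
  root=13; inorder splits into left=[], right=[]
  root=3; inorder splits into left=[], right=[4]
  root=4; inorder splits into left=[], right=[]
Reconstructed level-order: [5, 3, 15, 4, 13, 25, 18, 28]
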